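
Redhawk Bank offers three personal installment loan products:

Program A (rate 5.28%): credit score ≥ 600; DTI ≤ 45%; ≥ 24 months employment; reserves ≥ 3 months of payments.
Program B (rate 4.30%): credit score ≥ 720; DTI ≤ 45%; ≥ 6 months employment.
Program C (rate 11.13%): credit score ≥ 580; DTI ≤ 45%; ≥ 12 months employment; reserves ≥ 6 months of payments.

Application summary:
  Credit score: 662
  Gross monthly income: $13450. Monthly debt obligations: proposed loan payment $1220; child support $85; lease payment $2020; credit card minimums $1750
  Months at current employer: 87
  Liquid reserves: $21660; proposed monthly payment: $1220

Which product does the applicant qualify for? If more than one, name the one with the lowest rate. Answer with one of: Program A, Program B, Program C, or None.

Total debts = (1,220 + 85 + 2,020 + 1,750) = 5,075; DTI = 5,075/13,450 = 37.7%.
Reserves = 21,660/1,220 = 17.8 months.
Program A: score 662 ≥ 600; DTI 37.7% ≤ 45%; employment 87 ≥ 24 mo; reserves 17.8 ≥ 3 mo → qualifies.
Program B: score 662 < 720; DTI 37.7% ≤ 45%; employment 87 ≥ 6 mo → does not qualify.
Program C: score 662 ≥ 580; DTI 37.7% ≤ 45%; employment 87 ≥ 12 mo; reserves 17.8 ≥ 6 mo → qualifies.
Qualifying: Program A, Program C. Lowest rate is 5.28% → Program A.

Program A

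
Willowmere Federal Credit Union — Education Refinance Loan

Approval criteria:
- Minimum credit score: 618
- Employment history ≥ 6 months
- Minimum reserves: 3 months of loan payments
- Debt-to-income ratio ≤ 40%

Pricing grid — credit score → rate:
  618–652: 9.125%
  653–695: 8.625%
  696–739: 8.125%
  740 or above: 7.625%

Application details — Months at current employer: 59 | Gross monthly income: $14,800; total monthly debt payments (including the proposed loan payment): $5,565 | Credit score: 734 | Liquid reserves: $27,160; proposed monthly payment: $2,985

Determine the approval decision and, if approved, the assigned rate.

Credit score 734 ≥ 618 (meets minimum)
Employment 59 ≥ 6 months
Reserves: 27,160 ÷ 2,985 = 9.1 months (meets 3-month minimum)
Debt-to-income = 5,565/14,800 = 37.6% — meets 40% limit
All requirements met. Score 734 falls in the 696–739 tier → 8.125%.

Approved at 8.125%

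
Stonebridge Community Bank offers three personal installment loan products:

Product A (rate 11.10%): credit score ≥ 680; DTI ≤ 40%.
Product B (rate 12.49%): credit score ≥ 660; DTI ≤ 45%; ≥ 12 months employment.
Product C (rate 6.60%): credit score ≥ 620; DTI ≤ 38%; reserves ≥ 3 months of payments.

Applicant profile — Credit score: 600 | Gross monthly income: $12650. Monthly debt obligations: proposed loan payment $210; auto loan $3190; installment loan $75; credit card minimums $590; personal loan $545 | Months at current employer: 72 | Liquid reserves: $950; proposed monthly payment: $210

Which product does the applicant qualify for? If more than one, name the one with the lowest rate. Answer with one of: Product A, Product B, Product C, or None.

None

Total debts = (210 + 3,190 + 75 + 590 + 545) = 4,610; DTI = 4,610/12,650 = 36.4%.
Reserves = 950/210 = 4.5 months.
Product A: score 600 < 680; DTI 36.4% ≤ 40% → does not qualify.
Product B: score 600 < 660; DTI 36.4% ≤ 45%; employment 72 ≥ 12 mo → does not qualify.
Product C: score 600 < 620; DTI 36.4% ≤ 38%; reserves 4.5 ≥ 3 mo → does not qualify.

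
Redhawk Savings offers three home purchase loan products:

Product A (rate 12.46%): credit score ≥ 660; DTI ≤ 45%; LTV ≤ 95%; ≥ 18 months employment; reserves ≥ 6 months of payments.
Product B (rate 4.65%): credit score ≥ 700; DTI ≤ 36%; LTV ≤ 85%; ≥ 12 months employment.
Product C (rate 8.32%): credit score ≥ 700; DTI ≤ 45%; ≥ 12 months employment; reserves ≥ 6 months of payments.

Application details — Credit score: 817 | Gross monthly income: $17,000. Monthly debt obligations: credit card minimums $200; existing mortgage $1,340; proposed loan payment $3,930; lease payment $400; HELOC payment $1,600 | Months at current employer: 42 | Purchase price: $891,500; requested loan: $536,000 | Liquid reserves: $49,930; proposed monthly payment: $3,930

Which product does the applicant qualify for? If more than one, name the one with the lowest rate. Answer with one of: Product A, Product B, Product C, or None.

Total debts = (200 + 1,340 + 3,930 + 400 + 1,600) = 7,470; DTI = 7,470/17,000 = 43.9%.
LTV = 536,000/891,500 = 60.1%.
Reserves = 49,930/3,930 = 12.7 months.
Product A: score 817 ≥ 660; DTI 43.9% ≤ 45%; LTV 60.1% ≤ 95%; employment 42 ≥ 18 mo; reserves 12.7 ≥ 6 mo → qualifies.
Product B: score 817 ≥ 700; DTI 43.9% > 36%; LTV 60.1% ≤ 85%; employment 42 ≥ 12 mo → does not qualify.
Product C: score 817 ≥ 700; DTI 43.9% ≤ 45%; employment 42 ≥ 12 mo; reserves 12.7 ≥ 6 mo → qualifies.
Qualifying: Product A, Product C. Lowest rate is 8.32% → Product C.

Product C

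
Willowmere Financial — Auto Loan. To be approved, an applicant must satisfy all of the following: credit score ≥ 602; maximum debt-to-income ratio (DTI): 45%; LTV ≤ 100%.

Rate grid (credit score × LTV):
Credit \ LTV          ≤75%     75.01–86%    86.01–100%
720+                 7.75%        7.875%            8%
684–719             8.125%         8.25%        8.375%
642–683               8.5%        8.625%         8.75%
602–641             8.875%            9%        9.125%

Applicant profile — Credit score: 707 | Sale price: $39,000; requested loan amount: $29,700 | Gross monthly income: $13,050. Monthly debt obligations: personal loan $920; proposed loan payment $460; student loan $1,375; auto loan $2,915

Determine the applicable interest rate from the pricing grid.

8.25%

Credit score 707 ≥ 602; Total monthly debts = (920 + 460 + 1,375 + 2,915) = 5,670. DTI: 5,670 ÷ 13,050 = 43.4%, within the 45% cap
Loan-to-value = 29,700/39,000 = 76.2% — pass (100% max)
Credit 707 → row 684–719; LTV 76.2% → column 75.01–86%. Grid cell → 8.25%.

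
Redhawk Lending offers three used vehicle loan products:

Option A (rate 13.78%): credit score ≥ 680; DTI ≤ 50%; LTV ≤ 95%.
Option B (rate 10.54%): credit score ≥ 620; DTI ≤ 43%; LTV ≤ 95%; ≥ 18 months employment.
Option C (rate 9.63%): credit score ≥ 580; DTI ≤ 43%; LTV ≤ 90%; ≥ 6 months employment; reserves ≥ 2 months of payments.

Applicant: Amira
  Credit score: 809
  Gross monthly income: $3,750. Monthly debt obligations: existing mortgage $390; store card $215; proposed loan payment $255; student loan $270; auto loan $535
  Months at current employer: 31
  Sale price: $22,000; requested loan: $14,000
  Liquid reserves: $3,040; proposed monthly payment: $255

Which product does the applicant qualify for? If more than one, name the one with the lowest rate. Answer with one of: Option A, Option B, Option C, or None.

Option A

Total debts = (390 + 215 + 255 + 270 + 535) = 1,665; DTI = 1,665/3,750 = 44.4%.
LTV = 14,000/22,000 = 63.6%.
Reserves = 3,040/255 = 11.9 months.
Option A: score 809 ≥ 680; DTI 44.4% ≤ 50%; LTV 63.6% ≤ 95% → qualifies.
Option B: score 809 ≥ 620; DTI 44.4% > 43%; LTV 63.6% ≤ 95%; employment 31 ≥ 18 mo → does not qualify.
Option C: score 809 ≥ 580; DTI 44.4% > 43%; LTV 63.6% ≤ 90%; employment 31 ≥ 6 mo; reserves 11.9 ≥ 2 mo → does not qualify.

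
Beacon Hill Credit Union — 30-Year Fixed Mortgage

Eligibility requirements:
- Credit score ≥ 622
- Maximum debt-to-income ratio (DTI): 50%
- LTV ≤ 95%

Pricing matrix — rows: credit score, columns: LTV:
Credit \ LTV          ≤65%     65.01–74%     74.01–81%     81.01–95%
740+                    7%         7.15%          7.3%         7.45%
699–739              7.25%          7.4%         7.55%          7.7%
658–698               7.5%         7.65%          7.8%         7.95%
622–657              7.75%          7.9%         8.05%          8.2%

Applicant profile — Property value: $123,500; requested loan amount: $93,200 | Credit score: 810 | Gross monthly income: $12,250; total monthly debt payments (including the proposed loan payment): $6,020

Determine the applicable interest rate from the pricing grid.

Credit score 810 ≥ 622; DTI: 6,020 ÷ 12,250 = 49.1%, within the 50% cap
Loan-to-value = 93,200/123,500 = 75.5% — pass (95% max)
Credit 810 → row 740+; LTV 75.5% → column 74.01–81%. Grid cell → 7.3%.

7.3%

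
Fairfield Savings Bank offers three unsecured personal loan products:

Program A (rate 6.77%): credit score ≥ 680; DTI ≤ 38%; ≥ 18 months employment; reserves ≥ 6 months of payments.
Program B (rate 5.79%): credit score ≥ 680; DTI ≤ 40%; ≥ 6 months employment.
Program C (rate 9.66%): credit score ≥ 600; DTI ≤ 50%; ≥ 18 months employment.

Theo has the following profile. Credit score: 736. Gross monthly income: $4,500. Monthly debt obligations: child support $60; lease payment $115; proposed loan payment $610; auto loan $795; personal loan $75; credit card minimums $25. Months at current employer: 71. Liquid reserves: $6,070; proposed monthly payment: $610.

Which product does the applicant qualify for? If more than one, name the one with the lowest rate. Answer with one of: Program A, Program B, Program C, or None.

Total debts = (60 + 115 + 610 + 795 + 75 + 25) = 1,680; DTI = 1,680/4,500 = 37.3%.
Reserves = 6,070/610 = 10.0 months.
Program A: score 736 ≥ 680; DTI 37.3% ≤ 38%; employment 71 ≥ 18 mo; reserves 10.0 ≥ 6 mo → qualifies.
Program B: score 736 ≥ 680; DTI 37.3% ≤ 40%; employment 71 ≥ 6 mo → qualifies.
Program C: score 736 ≥ 600; DTI 37.3% ≤ 50%; employment 71 ≥ 18 mo → qualifies.
Qualifying: Program A, Program B, Program C. Lowest rate is 5.79% → Program B.

Program B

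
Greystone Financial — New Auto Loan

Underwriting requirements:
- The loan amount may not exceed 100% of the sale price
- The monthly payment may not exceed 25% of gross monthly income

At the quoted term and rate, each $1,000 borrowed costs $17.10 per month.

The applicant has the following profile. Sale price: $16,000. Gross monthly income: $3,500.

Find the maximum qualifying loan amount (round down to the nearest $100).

Payment cap: 25% × $3,500 = $875/month.
At $17.10 per $1,000, that supports 875/17.10 × 1,000 ≈ $51,169 → $51,100.
LTV cap: 100% × $16,000 = $16,000 → $16,000.
Binding constraint: loan-to-value.

$16,000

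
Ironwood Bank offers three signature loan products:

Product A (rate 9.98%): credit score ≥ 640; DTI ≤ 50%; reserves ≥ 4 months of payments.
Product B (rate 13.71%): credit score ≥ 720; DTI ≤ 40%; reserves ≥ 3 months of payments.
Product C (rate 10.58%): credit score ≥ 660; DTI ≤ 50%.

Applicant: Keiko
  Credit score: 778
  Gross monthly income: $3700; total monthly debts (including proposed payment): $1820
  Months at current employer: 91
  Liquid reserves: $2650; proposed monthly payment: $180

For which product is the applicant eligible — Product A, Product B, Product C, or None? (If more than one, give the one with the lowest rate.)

Product A

DTI = 1,820/3,700 = 49.2%.
Reserves = 2,650/180 = 14.7 months.
Product A: score 778 ≥ 640; DTI 49.2% ≤ 50%; reserves 14.7 ≥ 4 mo → qualifies.
Product B: score 778 ≥ 720; DTI 49.2% > 40%; reserves 14.7 ≥ 3 mo → does not qualify.
Product C: score 778 ≥ 660; DTI 49.2% ≤ 50% → qualifies.
Qualifying: Product A, Product C. Lowest rate is 9.98% → Product A.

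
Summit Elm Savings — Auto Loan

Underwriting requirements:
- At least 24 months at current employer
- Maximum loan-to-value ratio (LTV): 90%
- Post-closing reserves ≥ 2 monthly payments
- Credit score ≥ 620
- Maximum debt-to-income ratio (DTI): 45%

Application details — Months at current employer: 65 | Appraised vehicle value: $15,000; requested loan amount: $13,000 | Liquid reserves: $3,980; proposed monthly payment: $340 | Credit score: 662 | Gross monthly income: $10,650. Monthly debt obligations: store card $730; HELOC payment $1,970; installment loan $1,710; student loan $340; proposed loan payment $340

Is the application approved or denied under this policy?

Denied

Employment 65 ≥ 24 months
Loan-to-value = 13,000/15,000 = 86.7% — pass (90% max)
Reserves: 3,980 ÷ 340 = 11.7 months (meets 2-month minimum)
Credit score 662 ≥ 620 (meets)
Total monthly debts = (730 + 1,970 + 1,710 + 340 + 340) = 5,090. DTI: 5,090 ÷ 10,650 = 47.8%, exceeds the 45% cap
Fails on DTI.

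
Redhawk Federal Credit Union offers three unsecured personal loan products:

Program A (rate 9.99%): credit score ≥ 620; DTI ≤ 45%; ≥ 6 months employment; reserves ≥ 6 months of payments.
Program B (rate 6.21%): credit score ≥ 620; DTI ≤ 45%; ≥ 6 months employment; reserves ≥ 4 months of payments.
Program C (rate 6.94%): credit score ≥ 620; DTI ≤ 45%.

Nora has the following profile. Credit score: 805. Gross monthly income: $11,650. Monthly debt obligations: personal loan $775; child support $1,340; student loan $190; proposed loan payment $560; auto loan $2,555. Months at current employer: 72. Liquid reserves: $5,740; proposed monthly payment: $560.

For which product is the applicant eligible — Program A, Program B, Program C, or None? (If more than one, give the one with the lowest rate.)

Total debts = (775 + 1,340 + 190 + 560 + 2,555) = 5,420; DTI = 5,420/11,650 = 46.5%.
Reserves = 5,740/560 = 10.2 months.
Program A: score 805 ≥ 620; DTI 46.5% > 45%; employment 72 ≥ 6 mo; reserves 10.2 ≥ 6 mo → does not qualify.
Program B: score 805 ≥ 620; DTI 46.5% > 45%; employment 72 ≥ 6 mo; reserves 10.2 ≥ 4 mo → does not qualify.
Program C: score 805 ≥ 620; DTI 46.5% > 45% → does not qualify.

None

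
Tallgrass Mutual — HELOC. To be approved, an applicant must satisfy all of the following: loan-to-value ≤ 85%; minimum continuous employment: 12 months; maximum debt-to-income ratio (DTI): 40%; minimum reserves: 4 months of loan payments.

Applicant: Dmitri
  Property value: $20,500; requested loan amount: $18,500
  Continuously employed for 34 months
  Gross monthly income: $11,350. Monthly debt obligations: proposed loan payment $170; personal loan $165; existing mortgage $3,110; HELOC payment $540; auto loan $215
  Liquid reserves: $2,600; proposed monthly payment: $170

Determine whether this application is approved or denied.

Denied

LTV: 18,500 ÷ 20,500 = 90.2%, exceeds 85% cap
Employment 34 ≥ 12 months
Total monthly debts = (170 + 165 + 3,110 + 540 + 215) = 4,200. Debt-to-income = 4,200/11,350 = 37% — meets 40% limit
Reserves: 2,600 ÷ 170 = 15.3 months (meets 4-month minimum)
Fails on LTV.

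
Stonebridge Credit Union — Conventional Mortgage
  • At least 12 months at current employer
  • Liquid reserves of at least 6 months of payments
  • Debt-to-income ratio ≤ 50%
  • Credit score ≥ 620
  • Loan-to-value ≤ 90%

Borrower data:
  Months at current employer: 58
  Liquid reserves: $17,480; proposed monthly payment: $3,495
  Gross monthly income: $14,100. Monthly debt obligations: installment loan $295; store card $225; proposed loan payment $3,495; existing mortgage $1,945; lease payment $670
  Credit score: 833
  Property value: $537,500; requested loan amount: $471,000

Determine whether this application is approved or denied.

Denied

Employment 58 ≥ 12 months
Liquid reserves cover 17,480/3,495 = 5.0 months — < 6 required
Total monthly debts = (295 + 225 + 3,495 + 1,945 + 670) = 6,630. DTI = 6,630/14,100 = 47% ≤ 50%
Credit score 833 ≥ 620 (meets)
Loan-to-value = 471,000/537,500 = 87.6% — pass (90% max)
Fails on reserves.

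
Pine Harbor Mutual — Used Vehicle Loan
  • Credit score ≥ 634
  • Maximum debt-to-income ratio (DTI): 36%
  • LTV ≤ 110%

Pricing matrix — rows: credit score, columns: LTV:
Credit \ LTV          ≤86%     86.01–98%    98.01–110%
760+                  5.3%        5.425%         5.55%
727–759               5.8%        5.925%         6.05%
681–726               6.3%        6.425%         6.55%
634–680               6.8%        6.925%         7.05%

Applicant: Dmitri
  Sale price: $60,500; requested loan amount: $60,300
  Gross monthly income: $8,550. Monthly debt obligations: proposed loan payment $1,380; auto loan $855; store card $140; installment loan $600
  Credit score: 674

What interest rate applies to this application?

Credit score 674 ≥ 634; Total monthly debts = (1,380 + 855 + 140 + 600) = 2,975. Debt-to-income = 2,975/8,550 = 34.8% — meets 36% limit
LTV: 60,300 ÷ 60,500 = 99.7%, within 110% cap
Score 674 is in the 634–680 band; LTV 99.7% is in the 98.01–110% band → 7.05%.

7.05%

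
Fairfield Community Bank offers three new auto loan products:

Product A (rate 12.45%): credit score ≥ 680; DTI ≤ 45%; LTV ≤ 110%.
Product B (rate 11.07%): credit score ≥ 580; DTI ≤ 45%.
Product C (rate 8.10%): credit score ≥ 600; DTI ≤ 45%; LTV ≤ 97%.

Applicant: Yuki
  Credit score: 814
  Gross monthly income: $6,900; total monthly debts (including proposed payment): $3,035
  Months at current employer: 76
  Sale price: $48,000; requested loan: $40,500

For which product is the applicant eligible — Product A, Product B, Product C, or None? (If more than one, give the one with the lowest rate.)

DTI = 3,035/6,900 = 44%.
LTV = 40,500/48,000 = 84.4%.
Product A: score 814 ≥ 680; DTI 44% ≤ 45%; LTV 84.4% ≤ 110% → qualifies.
Product B: score 814 ≥ 580; DTI 44% ≤ 45% → qualifies.
Product C: score 814 ≥ 600; DTI 44% ≤ 45%; LTV 84.4% ≤ 97% → qualifies.
Qualifying: Product A, Product B, Product C. Lowest rate is 8.10% → Product C.

Product C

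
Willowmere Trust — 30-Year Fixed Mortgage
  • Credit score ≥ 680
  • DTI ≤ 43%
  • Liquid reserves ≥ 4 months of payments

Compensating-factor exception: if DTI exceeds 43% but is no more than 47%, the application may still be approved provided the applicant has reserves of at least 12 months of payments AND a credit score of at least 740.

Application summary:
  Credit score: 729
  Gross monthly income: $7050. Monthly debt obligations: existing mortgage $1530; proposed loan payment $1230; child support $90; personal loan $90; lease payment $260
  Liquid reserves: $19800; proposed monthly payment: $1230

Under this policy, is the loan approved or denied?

Denied

Credit score 729 ≥ 680 (meets base)
Total debts = (1,530 + 1,230 + 90 + 90 + 260) = 3,200. DTI: 3,200 ÷ 7,050 = 45.4%, over the 43% base limit.
Liquid reserves cover 19,800/1,230 = 16.1 months — ≥ 4 required
DTI 45.4% is within the 43%–47% exception band; checking compensating factors.
Override check — reserves: 16.1 mo (ok); score: 729 (below 740).
Override conditions not both satisfied; exception does not apply.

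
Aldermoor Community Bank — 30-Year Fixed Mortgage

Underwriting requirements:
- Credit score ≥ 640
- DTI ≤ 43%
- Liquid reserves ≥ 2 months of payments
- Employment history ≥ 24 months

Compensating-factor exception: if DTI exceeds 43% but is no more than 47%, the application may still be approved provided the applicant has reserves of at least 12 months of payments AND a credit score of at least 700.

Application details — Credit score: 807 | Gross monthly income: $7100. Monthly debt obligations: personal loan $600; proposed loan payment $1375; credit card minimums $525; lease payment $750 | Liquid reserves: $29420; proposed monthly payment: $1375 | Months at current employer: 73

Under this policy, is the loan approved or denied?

Credit score 807 ≥ 640 (meets base)
Total debts = (600 + 1,375 + 525 + 750) = 3,250. DTI = 3,250/7,100 = 45.8% > 43% — standard DTI limit exceeded.
Reserves: 29,420 ÷ 1,375 = 21.4 months (meets 2-month minimum)
Employment 73 ≥ 24 months
45.8% falls in the override range (43%–47%), so the compensating-factor test applies.
Override check — reserves: 21.4 mo (ok); score: 807 (ok).
Both override conditions satisfied; DTI exception granted.

Approved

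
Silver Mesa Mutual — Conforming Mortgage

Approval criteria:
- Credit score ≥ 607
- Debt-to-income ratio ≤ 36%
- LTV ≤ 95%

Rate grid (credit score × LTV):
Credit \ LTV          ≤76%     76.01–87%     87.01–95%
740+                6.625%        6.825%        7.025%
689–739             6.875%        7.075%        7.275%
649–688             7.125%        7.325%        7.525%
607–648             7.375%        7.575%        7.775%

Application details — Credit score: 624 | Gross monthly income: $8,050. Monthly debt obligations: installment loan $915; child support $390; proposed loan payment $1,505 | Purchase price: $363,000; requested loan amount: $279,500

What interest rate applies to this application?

7.575%

Credit score 624 ≥ 607; Total monthly debts = (915 + 390 + 1,505) = 2,810. Debt-to-income = 2,810/8,050 = 34.9% — meets 36% limit
LTV: 279,500 ÷ 363,000 = 77%, within 95% cap
Credit 624 → row 607–648; LTV 77% → column 76.01–87%. Grid cell → 7.575%.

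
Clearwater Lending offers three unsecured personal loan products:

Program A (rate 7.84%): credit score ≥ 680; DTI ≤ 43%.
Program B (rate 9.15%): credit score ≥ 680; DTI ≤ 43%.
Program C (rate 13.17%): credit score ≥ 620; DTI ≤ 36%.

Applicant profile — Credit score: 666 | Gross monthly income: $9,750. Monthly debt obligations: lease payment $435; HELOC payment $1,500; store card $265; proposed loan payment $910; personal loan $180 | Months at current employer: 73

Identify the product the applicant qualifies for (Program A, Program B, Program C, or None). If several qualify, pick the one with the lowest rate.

Program C

Total debts = (435 + 1,500 + 265 + 910 + 180) = 3,290; DTI = 3,290/9,750 = 33.7%.
Program A: score 666 < 680; DTI 33.7% ≤ 43% → does not qualify.
Program B: score 666 < 680; DTI 33.7% ≤ 43% → does not qualify.
Program C: score 666 ≥ 620; DTI 33.7% ≤ 36% → qualifies.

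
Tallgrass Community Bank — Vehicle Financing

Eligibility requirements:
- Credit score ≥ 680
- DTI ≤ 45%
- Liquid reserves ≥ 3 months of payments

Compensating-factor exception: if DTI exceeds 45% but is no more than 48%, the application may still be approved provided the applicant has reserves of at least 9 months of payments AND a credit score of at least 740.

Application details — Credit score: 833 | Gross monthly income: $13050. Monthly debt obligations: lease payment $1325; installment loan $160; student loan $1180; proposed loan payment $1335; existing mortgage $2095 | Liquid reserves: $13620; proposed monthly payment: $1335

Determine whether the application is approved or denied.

Credit score 833 ≥ 680 (meets base)
Total debts = (1,325 + 160 + 1,180 + 1,335 + 2,095) = 6,095. DTI = 6,095/13,050 = 46.7% > 45% — standard DTI limit exceeded.
Liquid reserves cover 13,620/1,335 = 10.2 months — ≥ 3 required
46.7% falls in the override range (45%–48%), so the compensating-factor test applies.
Override check — reserves: 10.2 mo (ok); score: 833 (ok).
Both override conditions satisfied; DTI exception granted.

Approved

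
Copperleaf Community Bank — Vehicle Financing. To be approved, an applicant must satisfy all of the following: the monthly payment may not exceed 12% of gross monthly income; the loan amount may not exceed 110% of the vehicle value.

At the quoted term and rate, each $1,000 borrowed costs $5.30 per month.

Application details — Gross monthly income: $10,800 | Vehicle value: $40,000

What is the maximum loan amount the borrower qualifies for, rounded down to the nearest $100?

$44,000

Payment cap: 12% × $10,800 = $1,296/month.
At $5.30 per $1,000, that supports 1,296/5.30 × 1,000 ≈ $244,528 → $244,500.
LTV cap: 110% × $40,000 = $44,000 → $44,000.
Binding constraint: loan-to-value.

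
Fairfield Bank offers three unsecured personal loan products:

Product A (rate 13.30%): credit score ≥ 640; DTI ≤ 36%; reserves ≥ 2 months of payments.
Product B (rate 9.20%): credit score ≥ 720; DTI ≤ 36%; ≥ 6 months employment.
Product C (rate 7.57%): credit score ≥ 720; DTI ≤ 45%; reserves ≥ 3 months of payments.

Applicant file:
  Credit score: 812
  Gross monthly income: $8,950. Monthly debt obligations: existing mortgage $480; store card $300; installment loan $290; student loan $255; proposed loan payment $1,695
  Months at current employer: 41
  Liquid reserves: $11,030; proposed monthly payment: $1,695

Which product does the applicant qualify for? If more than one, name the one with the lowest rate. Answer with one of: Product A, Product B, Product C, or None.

Product C

Total debts = (480 + 300 + 290 + 255 + 1,695) = 3,020; DTI = 3,020/8,950 = 33.7%.
Reserves = 11,030/1,695 = 6.5 months.
Product A: score 812 ≥ 640; DTI 33.7% ≤ 36%; reserves 6.5 ≥ 2 mo → qualifies.
Product B: score 812 ≥ 720; DTI 33.7% ≤ 36%; employment 41 ≥ 6 mo → qualifies.
Product C: score 812 ≥ 720; DTI 33.7% ≤ 45%; reserves 6.5 ≥ 3 mo → qualifies.
Qualifying: Product A, Product B, Product C. Lowest rate is 7.57% → Product C.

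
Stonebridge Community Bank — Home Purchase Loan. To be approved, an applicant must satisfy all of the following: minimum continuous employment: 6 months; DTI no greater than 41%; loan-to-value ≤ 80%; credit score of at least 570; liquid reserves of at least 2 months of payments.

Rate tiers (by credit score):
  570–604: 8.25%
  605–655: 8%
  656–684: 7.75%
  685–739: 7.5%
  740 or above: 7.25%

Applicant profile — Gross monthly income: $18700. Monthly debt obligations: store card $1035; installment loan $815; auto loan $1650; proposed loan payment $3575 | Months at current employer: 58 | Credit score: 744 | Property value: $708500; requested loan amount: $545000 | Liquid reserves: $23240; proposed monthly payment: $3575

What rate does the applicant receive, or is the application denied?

Approved at 7.25%

Credit score 744 ≥ 570 (meets minimum)
LTV = 545,000/708,500 = 76.9% ≤ 80%
Total monthly debts = (1,035 + 815 + 1,650 + 3,575) = 7,075. DTI = 7,075/18,700 = 37.8% ≤ 41%
Reserves = 23,240/3,575 = 6.5 months ≥ 2
Employment 58 ≥ 6 months
All requirements met. Score 744 falls in the 740 or above tier → 7.25%.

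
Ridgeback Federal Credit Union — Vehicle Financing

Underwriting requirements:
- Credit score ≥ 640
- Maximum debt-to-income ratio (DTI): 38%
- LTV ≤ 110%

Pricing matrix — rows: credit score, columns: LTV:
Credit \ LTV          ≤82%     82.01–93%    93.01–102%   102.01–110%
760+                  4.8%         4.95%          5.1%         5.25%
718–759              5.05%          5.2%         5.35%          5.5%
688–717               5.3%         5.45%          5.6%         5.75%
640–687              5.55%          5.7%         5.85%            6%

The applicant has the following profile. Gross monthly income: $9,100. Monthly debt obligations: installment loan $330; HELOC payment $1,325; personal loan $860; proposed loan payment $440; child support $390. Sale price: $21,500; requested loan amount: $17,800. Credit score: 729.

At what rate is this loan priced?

Credit score 729 ≥ 640; Total monthly debts = (330 + 1,325 + 860 + 440 + 390) = 3,345. Debt-to-income = 3,345/9,100 = 36.8% — meets 38% limit
Loan-to-value = 17,800/21,500 = 82.8% — pass (110% max)
Row: 729 falls in 718–759. Column: 82.8% falls in 82.01–93%. Rate = 5.2%.

5.2%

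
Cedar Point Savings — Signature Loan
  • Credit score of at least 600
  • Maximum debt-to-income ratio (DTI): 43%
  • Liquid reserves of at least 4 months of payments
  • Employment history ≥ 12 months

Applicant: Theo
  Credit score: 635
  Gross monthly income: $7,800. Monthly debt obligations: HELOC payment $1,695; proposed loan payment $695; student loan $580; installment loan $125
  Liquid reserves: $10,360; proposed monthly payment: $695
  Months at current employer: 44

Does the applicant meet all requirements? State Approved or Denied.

Credit score 635 ≥ 600 (meets)
Total monthly debts = (1,695 + 695 + 580 + 125) = 3,095. Debt-to-income = 3,095/7,800 = 39.7% — meets 43% limit
Reserves = 10,360/695 = 14.9 months ≥ 4
Employment 44 ≥ 12 months
All criteria satisfied.

Approved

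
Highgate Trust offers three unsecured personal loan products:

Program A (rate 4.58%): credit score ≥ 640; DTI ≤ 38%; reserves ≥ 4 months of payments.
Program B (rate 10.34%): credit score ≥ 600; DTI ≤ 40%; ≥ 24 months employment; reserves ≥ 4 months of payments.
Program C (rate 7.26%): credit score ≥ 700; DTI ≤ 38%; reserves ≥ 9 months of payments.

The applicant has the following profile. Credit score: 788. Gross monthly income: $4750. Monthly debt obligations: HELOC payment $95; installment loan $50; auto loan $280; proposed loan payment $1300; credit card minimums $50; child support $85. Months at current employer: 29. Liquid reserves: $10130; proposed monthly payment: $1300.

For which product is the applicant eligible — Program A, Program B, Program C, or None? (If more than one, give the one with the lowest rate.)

Total debts = (95 + 50 + 280 + 1,300 + 50 + 85) = 1,860; DTI = 1,860/4,750 = 39.2%.
Reserves = 10,130/1,300 = 7.8 months.
Program A: score 788 ≥ 640; DTI 39.2% > 38%; reserves 7.8 ≥ 4 mo → does not qualify.
Program B: score 788 ≥ 600; DTI 39.2% ≤ 40%; employment 29 ≥ 24 mo; reserves 7.8 ≥ 4 mo → qualifies.
Program C: score 788 ≥ 700; DTI 39.2% > 38%; reserves 7.8 < 9 mo → does not qualify.

Program B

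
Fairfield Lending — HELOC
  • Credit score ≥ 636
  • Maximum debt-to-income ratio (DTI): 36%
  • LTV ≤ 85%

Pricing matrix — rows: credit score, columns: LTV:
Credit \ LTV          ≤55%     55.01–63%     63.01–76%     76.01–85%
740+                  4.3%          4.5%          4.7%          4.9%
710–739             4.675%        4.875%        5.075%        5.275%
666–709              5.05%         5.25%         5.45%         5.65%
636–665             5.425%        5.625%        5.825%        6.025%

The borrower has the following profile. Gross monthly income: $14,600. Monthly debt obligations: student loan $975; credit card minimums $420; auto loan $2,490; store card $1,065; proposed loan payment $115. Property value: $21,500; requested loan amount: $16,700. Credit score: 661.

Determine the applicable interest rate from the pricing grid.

6.025%

Credit score 661 ≥ 636; Total monthly debts = (975 + 420 + 2,490 + 1,065 + 115) = 5,065. DTI = 5,065/14,600 = 34.7% ≤ 36%
Loan-to-value = 16,700/21,500 = 77.7% — pass (85% max)
Score 661 is in the 636–665 band; LTV 77.7% is in the 76.01–85% band → 6.025%.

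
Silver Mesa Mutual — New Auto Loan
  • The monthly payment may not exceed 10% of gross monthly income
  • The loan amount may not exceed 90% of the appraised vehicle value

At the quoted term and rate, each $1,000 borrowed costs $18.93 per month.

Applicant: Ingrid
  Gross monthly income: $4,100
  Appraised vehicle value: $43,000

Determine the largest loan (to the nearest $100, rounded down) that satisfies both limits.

Payment cap: 10% × $4,100 = $410/month.
At $18.93 per $1,000, that supports 410/18.93 × 1,000 ≈ $21,658 → $21,600.
LTV cap: 90% × $43,000 = $38,700 → $38,700.
Binding constraint: payment-to-income.

$21,600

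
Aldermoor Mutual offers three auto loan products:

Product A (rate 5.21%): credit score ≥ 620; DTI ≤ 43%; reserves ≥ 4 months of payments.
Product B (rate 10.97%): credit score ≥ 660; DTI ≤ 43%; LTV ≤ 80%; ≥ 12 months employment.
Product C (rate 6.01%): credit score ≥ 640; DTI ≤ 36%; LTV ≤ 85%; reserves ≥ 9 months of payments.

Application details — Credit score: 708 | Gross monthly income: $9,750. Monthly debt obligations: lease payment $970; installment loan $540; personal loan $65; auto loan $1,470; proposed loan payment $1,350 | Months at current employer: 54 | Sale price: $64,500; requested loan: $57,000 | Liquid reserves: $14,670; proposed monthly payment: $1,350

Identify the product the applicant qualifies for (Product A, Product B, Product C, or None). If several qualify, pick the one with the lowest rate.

Total debts = (970 + 540 + 65 + 1,470 + 1,350) = 4,395; DTI = 4,395/9,750 = 45.1%.
LTV = 57,000/64,500 = 88.4%.
Reserves = 14,670/1,350 = 10.9 months.
Product A: score 708 ≥ 620; DTI 45.1% > 43%; reserves 10.9 ≥ 4 mo → does not qualify.
Product B: score 708 ≥ 660; DTI 45.1% > 43%; LTV 88.4% > 80%; employment 54 ≥ 12 mo → does not qualify.
Product C: score 708 ≥ 640; DTI 45.1% > 36%; LTV 88.4% > 85%; reserves 10.9 ≥ 9 mo → does not qualify.

None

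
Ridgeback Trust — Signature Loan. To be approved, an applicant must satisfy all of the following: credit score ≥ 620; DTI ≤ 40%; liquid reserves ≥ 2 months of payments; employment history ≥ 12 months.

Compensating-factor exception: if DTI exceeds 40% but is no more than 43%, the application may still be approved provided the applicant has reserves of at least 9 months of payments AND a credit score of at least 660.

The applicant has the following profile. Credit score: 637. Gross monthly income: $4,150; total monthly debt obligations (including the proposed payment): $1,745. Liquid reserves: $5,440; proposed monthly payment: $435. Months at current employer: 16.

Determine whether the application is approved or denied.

Denied

Credit score 637 ≥ 620 (meets base)
DTI: 1,745 ÷ 4,150 = 42%, over the 40% base limit.
Reserves = 5,440/435 = 12.5 months ≥ 2
Employment 16 ≥ 12 months
DTI 42% is within the 40%–43% exception band; checking compensating factors.
Reserves 12.5 ≥ 9 months; credit score 637 < 660.
Override conditions not both satisfied; exception does not apply.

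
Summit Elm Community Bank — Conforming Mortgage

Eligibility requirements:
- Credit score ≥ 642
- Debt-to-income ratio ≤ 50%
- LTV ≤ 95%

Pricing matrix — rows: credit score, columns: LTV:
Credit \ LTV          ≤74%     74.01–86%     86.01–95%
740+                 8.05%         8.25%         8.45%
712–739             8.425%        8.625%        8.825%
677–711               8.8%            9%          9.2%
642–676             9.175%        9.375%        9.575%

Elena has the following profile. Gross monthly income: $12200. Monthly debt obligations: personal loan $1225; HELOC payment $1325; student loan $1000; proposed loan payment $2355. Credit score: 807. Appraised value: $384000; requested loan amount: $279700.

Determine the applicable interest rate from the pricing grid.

Credit score 807 ≥ 642; Total monthly debts = (1,225 + 1,325 + 1,000 + 2,355) = 5,905. DTI = 5,905/12,200 = 48.4% ≤ 50%
LTV: 279,700 ÷ 384,000 = 72.8%, within 95% cap
Credit 807 → row 740+; LTV 72.8% → column ≤74%. Grid cell → 8.05%.

8.05%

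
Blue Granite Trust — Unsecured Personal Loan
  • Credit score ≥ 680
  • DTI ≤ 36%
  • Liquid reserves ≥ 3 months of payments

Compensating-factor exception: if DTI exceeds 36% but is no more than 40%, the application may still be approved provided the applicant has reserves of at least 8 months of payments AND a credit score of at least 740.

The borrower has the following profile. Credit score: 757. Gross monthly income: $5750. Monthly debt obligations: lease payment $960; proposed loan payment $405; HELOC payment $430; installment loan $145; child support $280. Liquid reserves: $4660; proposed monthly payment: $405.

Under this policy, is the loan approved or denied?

Approved

Credit score 757 ≥ 680 (meets base)
Total debts = (960 + 405 + 430 + 145 + 280) = 2,220. DTI = 2,220/5,750 = 38.6% > 36% — standard DTI limit exceeded.
Reserves = 4,660/405 = 11.5 months ≥ 3
DTI 38.6% is within the 36%–40% exception band; checking compensating factors.
Override check — reserves: 11.5 mo (ok); score: 757 (ok).
Both override conditions satisfied; DTI exception granted.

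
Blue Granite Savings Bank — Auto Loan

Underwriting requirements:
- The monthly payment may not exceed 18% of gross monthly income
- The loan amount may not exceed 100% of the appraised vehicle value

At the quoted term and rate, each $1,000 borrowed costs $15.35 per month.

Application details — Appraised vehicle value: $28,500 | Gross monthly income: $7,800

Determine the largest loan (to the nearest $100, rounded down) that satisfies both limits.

Payment cap: 18% × $7,800 = $1,404/month.
At $15.35 per $1,000, that supports 1,404/15.35 × 1,000 ≈ $91,465 → $91,400.
LTV cap: 100% × $28,500 = $28,500 → $28,500.
Binding constraint: loan-to-value.

$28,500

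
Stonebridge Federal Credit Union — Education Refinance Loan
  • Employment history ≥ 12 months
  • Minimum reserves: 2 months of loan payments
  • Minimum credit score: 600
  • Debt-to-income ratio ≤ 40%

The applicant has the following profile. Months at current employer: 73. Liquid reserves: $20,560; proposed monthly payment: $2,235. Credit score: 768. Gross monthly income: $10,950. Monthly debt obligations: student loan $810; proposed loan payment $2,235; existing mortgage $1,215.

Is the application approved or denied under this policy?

Approved

Employment 73 ≥ 12 months
Reserves: 20,560 ÷ 2,235 = 9.2 months (meets 2-month minimum)
Credit score 768 ≥ 600 (meets)
Total monthly debts = (810 + 2,235 + 1,215) = 4,260. Debt-to-income = 4,260/10,950 = 38.9% — meets 40% limit
All criteria satisfied.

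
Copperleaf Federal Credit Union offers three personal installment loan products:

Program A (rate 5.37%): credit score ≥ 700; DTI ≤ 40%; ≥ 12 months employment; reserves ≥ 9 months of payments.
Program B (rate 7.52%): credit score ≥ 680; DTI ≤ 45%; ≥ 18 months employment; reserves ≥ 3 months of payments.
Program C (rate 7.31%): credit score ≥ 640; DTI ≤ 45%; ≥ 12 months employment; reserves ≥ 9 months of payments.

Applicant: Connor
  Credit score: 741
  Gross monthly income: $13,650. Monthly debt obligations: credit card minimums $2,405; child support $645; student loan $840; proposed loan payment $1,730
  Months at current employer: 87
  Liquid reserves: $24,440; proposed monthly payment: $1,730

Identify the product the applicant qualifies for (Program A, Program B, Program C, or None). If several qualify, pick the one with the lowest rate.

Program C

Total debts = (2,405 + 645 + 840 + 1,730) = 5,620; DTI = 5,620/13,650 = 41.2%.
Reserves = 24,440/1,730 = 14.1 months.
Program A: score 741 ≥ 700; DTI 41.2% > 40%; employment 87 ≥ 12 mo; reserves 14.1 ≥ 9 mo → does not qualify.
Program B: score 741 ≥ 680; DTI 41.2% ≤ 45%; employment 87 ≥ 18 mo; reserves 14.1 ≥ 3 mo → qualifies.
Program C: score 741 ≥ 640; DTI 41.2% ≤ 45%; employment 87 ≥ 12 mo; reserves 14.1 ≥ 9 mo → qualifies.
Qualifying: Program B, Program C. Lowest rate is 7.31% → Program C.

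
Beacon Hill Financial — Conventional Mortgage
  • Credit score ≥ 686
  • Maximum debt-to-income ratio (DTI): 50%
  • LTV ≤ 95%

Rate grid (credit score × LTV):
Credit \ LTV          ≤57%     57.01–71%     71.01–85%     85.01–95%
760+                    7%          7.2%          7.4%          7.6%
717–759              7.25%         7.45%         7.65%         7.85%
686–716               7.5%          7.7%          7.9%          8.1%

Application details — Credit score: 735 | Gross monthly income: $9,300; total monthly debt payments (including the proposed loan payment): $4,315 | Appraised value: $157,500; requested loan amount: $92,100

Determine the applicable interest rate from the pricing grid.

7.45%

Credit score 735 ≥ 686; DTI = 4,315/9,300 = 46.4% ≤ 50%
LTV: 92,100 ÷ 157,500 = 58.5%, within 95% cap
Row: 735 falls in 717–759. Column: 58.5% falls in 57.01–71%. Rate = 7.45%.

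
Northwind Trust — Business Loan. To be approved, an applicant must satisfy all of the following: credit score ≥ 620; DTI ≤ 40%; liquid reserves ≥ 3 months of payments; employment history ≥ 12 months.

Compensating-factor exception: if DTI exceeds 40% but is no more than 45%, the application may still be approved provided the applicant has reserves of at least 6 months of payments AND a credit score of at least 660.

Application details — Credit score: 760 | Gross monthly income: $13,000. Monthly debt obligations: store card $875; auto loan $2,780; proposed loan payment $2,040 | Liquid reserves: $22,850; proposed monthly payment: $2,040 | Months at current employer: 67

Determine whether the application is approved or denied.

Credit score 760 ≥ 620 (meets base)
Total debts = (875 + 2,780 + 2,040) = 5,695. DTI = 5,695/13,000 = 43.8% > 40% — standard DTI limit exceeded.
Reserves = 22,850/2,040 = 11.2 months ≥ 3
Employment 67 ≥ 12 months
43.8% falls in the override range (40%–45%), so the compensating-factor test applies.
Override check — reserves: 11.2 mo (ok); score: 760 (ok).
Both override conditions satisfied; DTI exception granted.

Approved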